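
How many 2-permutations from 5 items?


P(5,2) = 5!/3!
= 120/6
= 20

P(5,2) = 20


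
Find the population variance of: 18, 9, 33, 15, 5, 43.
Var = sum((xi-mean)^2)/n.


Mean = 20.5000
Squared deviations: 6.2500, 132.2500, 156.2500, 30.2500, 240.2500, 506.2500
Sum = 1071.5000
Variance = 1071.5000/6 = 178.5833

Variance = 178.5833


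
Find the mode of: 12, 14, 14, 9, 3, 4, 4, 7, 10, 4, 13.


Frequencies: 3:1, 4:3, 7:1, 9:1, 10:1, 12:1, 13:1, 14:2
Max frequency = 3
Mode = 4

Mode = 4


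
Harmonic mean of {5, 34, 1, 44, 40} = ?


Sum of reciprocals = 1/5 + 1/34 + 1/1 + 1/44 + 1/40 = 1.277139
HM = 5/1.277139 = 3.9150

HM = 3.9150


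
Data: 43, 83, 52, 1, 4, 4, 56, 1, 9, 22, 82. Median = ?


Sorted: 1, 1, 4, 4, 9, 22, 43, 52, 56, 82, 83
n = 11 (odd)
Middle value = 22

Median = 22


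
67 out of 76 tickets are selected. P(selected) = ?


P = 67/76 = 0.8816

P = 0.8816


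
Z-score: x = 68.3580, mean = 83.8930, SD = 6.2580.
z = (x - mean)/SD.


z = (68.3580 - 83.8930)/6.2580
= -15.5350/6.2580
= -2.4824

z = -2.4824


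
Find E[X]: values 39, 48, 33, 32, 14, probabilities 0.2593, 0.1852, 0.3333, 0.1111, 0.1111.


E[X] = 39*0.2593 + 48*0.1852 + 33*0.3333 + 32*0.1111 + 14*0.1111
= 10.1127 + 8.8896 + 10.9989 + 3.5552 + 1.5554
= 35.1118

E[X] = 35.1118


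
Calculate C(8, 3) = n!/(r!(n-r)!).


C(8,3) = 8!/(3! × 5!)
= 40320/(6 × 120)
= 56

C(8,3) = 56


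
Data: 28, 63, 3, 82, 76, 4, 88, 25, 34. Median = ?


Sorted: 3, 4, 25, 28, 34, 63, 76, 82, 88
n = 9 (odd)
Middle value = 34

Median = 34


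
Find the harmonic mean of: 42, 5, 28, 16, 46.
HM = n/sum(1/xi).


Sum of reciprocals = 1/42 + 1/5 + 1/28 + 1/16 + 1/46 = 0.343763
HM = 5/0.343763 = 14.5449

HM = 14.5449


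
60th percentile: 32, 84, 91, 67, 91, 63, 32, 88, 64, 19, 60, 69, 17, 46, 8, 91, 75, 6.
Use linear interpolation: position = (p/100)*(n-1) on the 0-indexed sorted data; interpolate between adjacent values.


Sorted: 6, 8, 17, 19, 32, 32, 46, 60, 63, 64, 67, 69, 75, 84, 88, 91, 91, 91
n = 18
Index = 60/100 * 17 = 10.2000
Lower = data[10] = 67, Upper = data[11] = 69
P60 = 67 + 0.2000*(2) = 67.4000

P60 = 67.4000


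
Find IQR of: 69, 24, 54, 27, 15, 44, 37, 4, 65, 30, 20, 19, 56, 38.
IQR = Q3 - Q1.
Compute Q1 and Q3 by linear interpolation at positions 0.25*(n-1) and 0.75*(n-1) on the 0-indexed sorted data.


Sorted: 4, 15, 19, 20, 24, 27, 30, 37, 38, 44, 54, 56, 65, 69
Q1 (25th %ile) = 21.0000
Q3 (75th %ile) = 51.5000
IQR = 51.5000 - 21.0000 = 30.5000

IQR = 30.5000


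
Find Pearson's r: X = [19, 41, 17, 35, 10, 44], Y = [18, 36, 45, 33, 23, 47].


Mean X = 27.6667, Mean Y = 33.6667
SD X = 12.905640, SD Y = 10.577754
Cov = 74.555556
r = 74.555556/(12.905640*10.577754) = 0.5461

r = 0.5461


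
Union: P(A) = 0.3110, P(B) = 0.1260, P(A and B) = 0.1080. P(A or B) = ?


P(A∪B) = 0.3110 + 0.1260 - 0.1080
= 0.4370 - 0.1080
= 0.3290

P(A∪B) = 0.3290


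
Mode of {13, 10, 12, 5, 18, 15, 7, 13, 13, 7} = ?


Frequencies: 5:1, 7:2, 10:1, 12:1, 13:3, 15:1, 18:1
Max frequency = 3
Mode = 13

Mode = 13


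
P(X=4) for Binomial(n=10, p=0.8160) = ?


C(10,4) = 210
p^4 = 0.443364
(1-p)^6 = 3.880672e-05
P = 210 * 0.443364 * 3.880672e-05 = 0.0036

P(X=4) = 0.0036


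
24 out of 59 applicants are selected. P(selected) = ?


P = 24/59 = 0.4068

P = 0.4068


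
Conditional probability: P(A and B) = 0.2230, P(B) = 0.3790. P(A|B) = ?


P(A|B) = 0.2230/0.3790 = 0.5884

P(A|B) = 0.5884


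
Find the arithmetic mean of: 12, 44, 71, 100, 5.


Sum = 12 + 44 + 71 + 100 + 5 = 232
n = 5
Mean = 232/5 = 46.4000

Mean = 46.4000


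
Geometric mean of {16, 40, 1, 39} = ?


Product = 16 × 40 × 1 × 39 = 24960
GM = 24960^(1/4) = 12.5693

GM = 12.5693


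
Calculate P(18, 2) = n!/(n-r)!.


P(18,2) = 18!/16!
= 6402373705728000/20922789888000
= 306

P(18,2) = 306


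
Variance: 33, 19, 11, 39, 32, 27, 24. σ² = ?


Mean = 26.4286
Squared deviations: 43.1837, 55.1837, 238.0408, 158.0408, 31.0408, 0.3265, 5.8980
Sum = 531.7143
Variance = 531.7143/7 = 75.9592

Variance = 75.9592


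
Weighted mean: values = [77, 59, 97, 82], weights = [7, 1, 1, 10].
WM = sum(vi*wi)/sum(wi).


Numerator = 77*7 + 59*1 + 97*1 + 82*10 = 1515
Denominator = 7 + 1 + 1 + 10 = 19
WM = 1515/19 = 79.7368

WM = 79.7368


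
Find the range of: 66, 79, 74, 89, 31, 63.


Max = 89, Min = 31
Range = 89 - 31 = 58

Range = 58


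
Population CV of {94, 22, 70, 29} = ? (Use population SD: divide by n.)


Mean = 53.7500
SD = 29.6005
CV = (29.6005/53.7500)*100 = 55.0706%

CV = 55.0706%


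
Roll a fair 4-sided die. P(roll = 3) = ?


Favorable outcomes (roll = 3): 1
Total outcomes = 4
P = 1/4 = 0.2500

P = 0.2500


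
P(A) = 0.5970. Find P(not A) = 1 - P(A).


P(not A) = 1 - 0.5970 = 0.4030

P(not A) = 0.4030


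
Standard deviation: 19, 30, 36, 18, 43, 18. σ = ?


Mean = 27.3333
Variance = 95.2222
SD = sqrt(95.2222) = 9.7582

SD = 9.7582


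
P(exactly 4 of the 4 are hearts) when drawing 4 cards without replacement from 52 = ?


Hypergeometric: P(X=4) = C(13,4)·C(39,0) / C(52,4)
= 715 × 1 / 270725
= 715/270725 = 0.0026

P = 0.0026


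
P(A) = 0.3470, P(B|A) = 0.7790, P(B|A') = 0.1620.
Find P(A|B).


P(B) = P(B|A)*P(A) + P(B|A')*P(A')
= 0.7790*0.3470 + 0.1620*0.6530
= 0.270313 + 0.105786 = 0.376099
P(A|B) = 0.270313/0.376099 = 0.7187

P(A|B) = 0.7187


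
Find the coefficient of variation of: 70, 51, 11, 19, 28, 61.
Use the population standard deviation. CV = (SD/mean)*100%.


Mean = 40.0000
SD = 21.9393
CV = (21.9393/40.0000)*100 = 54.8483%

CV = 54.8483%


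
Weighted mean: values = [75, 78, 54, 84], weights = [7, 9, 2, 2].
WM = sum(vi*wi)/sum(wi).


Numerator = 75*7 + 78*9 + 54*2 + 84*2 = 1503
Denominator = 7 + 9 + 2 + 2 = 20
WM = 1503/20 = 75.1500

WM = 75.1500


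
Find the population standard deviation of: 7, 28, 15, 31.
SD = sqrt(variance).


Mean = 20.2500
Variance = 94.6875
SD = sqrt(94.6875) = 9.7308

SD = 9.7308


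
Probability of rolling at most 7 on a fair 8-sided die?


Favorable outcomes (roll ≤ 7): 7
Total outcomes = 8
P = 7/8 = 0.8750

P = 0.8750


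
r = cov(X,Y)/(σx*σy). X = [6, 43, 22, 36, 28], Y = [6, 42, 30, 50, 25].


Mean X = 27.0000, Mean Y = 30.6000
SD X = 12.680694, SD Y = 15.120847
Cov = 174.200000
r = 174.200000/(12.680694*15.120847) = 0.9085

r = 0.9085


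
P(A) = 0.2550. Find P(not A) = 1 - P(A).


P(not A) = 1 - 0.2550 = 0.7450

P(not A) = 0.7450


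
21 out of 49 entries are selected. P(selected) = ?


P = 21/49 = 0.4286

P = 0.4286


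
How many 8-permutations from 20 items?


P(20,8) = 20!/12!
= 2432902008176640000/479001600
= 5079110400

P(20,8) = 5079110400


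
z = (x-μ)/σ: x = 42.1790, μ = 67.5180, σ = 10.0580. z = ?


z = (42.1790 - 67.5180)/10.0580
= -25.3390/10.0580
= -2.5193

z = -2.5193


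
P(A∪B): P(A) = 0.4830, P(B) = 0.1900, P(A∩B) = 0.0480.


P(A∪B) = 0.4830 + 0.1900 - 0.0480
= 0.6730 - 0.0480
= 0.6250

P(A∪B) = 0.6250


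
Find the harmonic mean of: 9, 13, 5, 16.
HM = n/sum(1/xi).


Sum of reciprocals = 1/9 + 1/13 + 1/5 + 1/16 = 0.450534
HM = 4/0.450534 = 8.8783

HM = 8.8783


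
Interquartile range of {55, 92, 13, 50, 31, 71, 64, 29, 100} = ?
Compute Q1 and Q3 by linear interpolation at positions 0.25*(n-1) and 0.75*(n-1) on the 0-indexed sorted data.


Sorted: 13, 29, 31, 50, 55, 64, 71, 92, 100
Q1 (25th %ile) = 31.0000
Q3 (75th %ile) = 71.0000
IQR = 71.0000 - 31.0000 = 40.0000

IQR = 40.0000


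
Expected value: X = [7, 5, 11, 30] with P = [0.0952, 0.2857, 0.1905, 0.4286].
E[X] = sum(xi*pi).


E[X] = 7*0.0952 + 5*0.2857 + 11*0.1905 + 30*0.4286
= 0.6664 + 1.4285 + 2.0955 + 12.8580
= 17.0484

E[X] = 17.0484


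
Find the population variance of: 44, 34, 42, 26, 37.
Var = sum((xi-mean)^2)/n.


Mean = 36.6000
Squared deviations: 54.7600, 6.7600, 29.1600, 112.3600, 0.1600
Sum = 203.2000
Variance = 203.2000/5 = 40.6400

Variance = 40.6400


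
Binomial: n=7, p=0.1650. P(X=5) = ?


C(7,5) = 21
p^5 = 0.000122
(1-p)^2 = 0.697225
P = 21 * 0.000122 * 0.697225 = 0.0018

P(X=5) = 0.0018


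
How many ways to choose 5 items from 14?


C(14,5) = 14!/(5! × 9!)
= 87178291200/(120 × 362880)
= 2002

C(14,5) = 2002


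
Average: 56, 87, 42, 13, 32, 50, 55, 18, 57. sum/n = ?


Sum = 56 + 87 + 42 + 13 + 32 + 50 + 55 + 18 + 57 = 410
n = 9
Mean = 410/9 = 45.5556

Mean = 45.5556


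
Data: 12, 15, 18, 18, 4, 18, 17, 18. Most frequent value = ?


Frequencies: 4:1, 12:1, 15:1, 17:1, 18:4
Max frequency = 4
Mode = 18

Mode = 18


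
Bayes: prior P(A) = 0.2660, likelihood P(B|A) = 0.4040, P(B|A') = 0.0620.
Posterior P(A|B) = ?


P(B) = P(B|A)*P(A) + P(B|A')*P(A')
= 0.4040*0.2660 + 0.0620*0.7340
= 0.107464 + 0.045508 = 0.152972
P(A|B) = 0.107464/0.152972 = 0.7025

P(A|B) = 0.7025


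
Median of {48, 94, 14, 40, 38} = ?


Sorted: 14, 38, 40, 48, 94
n = 5 (odd)
Middle value = 40

Median = 40


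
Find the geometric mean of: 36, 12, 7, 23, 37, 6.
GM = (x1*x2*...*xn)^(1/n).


Product = 36 × 12 × 7 × 23 × 37 × 6 = 15440544
GM = 15440544^(1/6) = 15.7801

GM = 15.7801


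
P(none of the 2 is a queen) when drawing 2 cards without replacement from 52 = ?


P(no queens) = (48/52) × (47/51)
= 0.8507

P = 0.8507


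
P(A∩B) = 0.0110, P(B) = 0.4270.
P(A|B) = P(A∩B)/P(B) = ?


P(A|B) = 0.0110/0.4270 = 0.0258

P(A|B) = 0.0258


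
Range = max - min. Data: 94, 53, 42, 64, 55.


Max = 94, Min = 42
Range = 94 - 42 = 52

Range = 52


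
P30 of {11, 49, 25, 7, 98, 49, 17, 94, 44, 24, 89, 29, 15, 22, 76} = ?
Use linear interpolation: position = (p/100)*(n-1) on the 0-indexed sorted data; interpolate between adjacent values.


Sorted: 7, 11, 15, 17, 22, 24, 25, 29, 44, 49, 49, 76, 89, 94, 98
n = 15
Index = 30/100 * 14 = 4.2000
Lower = data[4] = 22, Upper = data[5] = 24
P30 = 22 + 0.2000*(2) = 22.4000

P30 = 22.4000


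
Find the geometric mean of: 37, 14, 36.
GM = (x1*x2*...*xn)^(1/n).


Product = 37 × 14 × 36 = 18648
GM = 18648^(1/3) = 26.5182

GM = 26.5182


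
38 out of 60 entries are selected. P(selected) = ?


P = 38/60 = 0.6333

P = 0.6333


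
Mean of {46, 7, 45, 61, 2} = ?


Sum = 46 + 7 + 45 + 61 + 2 = 161
n = 5
Mean = 161/5 = 32.2000

Mean = 32.2000


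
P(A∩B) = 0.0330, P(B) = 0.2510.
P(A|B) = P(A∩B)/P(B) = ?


P(A|B) = 0.0330/0.2510 = 0.1315

P(A|B) = 0.1315


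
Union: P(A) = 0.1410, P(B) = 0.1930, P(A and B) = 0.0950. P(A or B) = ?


P(A∪B) = 0.1410 + 0.1930 - 0.0950
= 0.3340 - 0.0950
= 0.2390

P(A∪B) = 0.2390


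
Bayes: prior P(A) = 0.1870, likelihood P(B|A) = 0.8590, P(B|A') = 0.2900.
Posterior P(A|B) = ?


P(B) = P(B|A)*P(A) + P(B|A')*P(A')
= 0.8590*0.1870 + 0.2900*0.8130
= 0.160633 + 0.235770 = 0.396403
P(A|B) = 0.160633/0.396403 = 0.4052

P(A|B) = 0.4052


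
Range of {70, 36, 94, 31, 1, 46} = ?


Max = 94, Min = 1
Range = 94 - 1 = 93

Range = 93


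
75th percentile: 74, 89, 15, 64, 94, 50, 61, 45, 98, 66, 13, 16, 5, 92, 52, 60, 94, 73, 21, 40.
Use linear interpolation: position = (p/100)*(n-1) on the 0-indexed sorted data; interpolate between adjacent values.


Sorted: 5, 13, 15, 16, 21, 40, 45, 50, 52, 60, 61, 64, 66, 73, 74, 89, 92, 94, 94, 98
n = 20
Index = 75/100 * 19 = 14.2500
Lower = data[14] = 74, Upper = data[15] = 89
P75 = 74 + 0.2500*(15) = 77.7500

P75 = 77.7500


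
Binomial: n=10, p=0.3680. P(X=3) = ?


C(10,3) = 120
p^3 = 0.049836
(1-p)^7 = 0.040274
P = 120 * 0.049836 * 0.040274 = 0.2408

P(X=3) = 0.2408


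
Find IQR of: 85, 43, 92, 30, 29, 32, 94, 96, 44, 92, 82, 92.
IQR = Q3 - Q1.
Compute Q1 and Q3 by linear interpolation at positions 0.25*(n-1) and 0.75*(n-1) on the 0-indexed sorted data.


Sorted: 29, 30, 32, 43, 44, 82, 85, 92, 92, 92, 94, 96
Q1 (25th %ile) = 40.2500
Q3 (75th %ile) = 92.0000
IQR = 92.0000 - 40.2500 = 51.7500

IQR = 51.7500


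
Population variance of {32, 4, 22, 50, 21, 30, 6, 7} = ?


Mean = 21.5000
Squared deviations: 110.2500, 306.2500, 0.2500, 812.2500, 0.2500, 72.2500, 240.2500, 210.2500
Sum = 1752.0000
Variance = 1752.0000/8 = 219.0000

Variance = 219.0000


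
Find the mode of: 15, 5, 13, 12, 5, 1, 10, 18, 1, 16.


Frequencies: 1:2, 5:2, 10:1, 12:1, 13:1, 15:1, 16:1, 18:1
Max frequency = 2
Mode = 1, 5

Mode = 1, 5


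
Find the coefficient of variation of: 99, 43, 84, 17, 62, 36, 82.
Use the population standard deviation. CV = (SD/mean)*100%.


Mean = 60.4286
SD = 27.5103
CV = (27.5103/60.4286)*100 = 45.5253%

CV = 45.5253%


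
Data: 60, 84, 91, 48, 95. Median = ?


Sorted: 48, 60, 84, 91, 95
n = 5 (odd)
Middle value = 84

Median = 84


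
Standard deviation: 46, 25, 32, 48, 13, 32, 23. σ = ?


Mean = 31.2857
Variance = 134.2041
SD = sqrt(134.2041) = 11.5846

SD = 11.5846


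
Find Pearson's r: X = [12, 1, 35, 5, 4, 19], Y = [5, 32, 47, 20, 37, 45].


Mean X = 12.6667, Mean Y = 31.0000
SD X = 11.614168, SD Y = 14.640128
Cov = 80.666667
r = 80.666667/(11.614168*14.640128) = 0.4744

r = 0.4744


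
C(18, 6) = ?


C(18,6) = 18!/(6! × 12!)
= 6402373705728000/(720 × 479001600)
= 18564

C(18,6) = 18564


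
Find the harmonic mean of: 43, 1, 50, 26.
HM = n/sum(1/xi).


Sum of reciprocals = 1/43 + 1/1 + 1/50 + 1/26 = 1.081717
HM = 4/1.081717 = 3.6978

HM = 3.6978


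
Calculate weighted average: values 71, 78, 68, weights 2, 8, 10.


Numerator = 71*2 + 78*8 + 68*10 = 1446
Denominator = 2 + 8 + 10 = 20
WM = 1446/20 = 72.3000

WM = 72.3000


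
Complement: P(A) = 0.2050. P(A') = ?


P(not A) = 1 - 0.2050 = 0.7950

P(not A) = 0.7950


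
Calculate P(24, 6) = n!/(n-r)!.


P(24,6) = 24!/18!
= 620448401733239439360000/6402373705728000
= 96909120

P(24,6) = 96909120


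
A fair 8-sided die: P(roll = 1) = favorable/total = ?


Favorable outcomes (roll = 1): 1
Total outcomes = 8
P = 1/8 = 0.1250

P = 0.1250


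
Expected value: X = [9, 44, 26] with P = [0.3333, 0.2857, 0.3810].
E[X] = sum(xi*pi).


E[X] = 9*0.3333 + 44*0.2857 + 26*0.3810
= 2.9997 + 12.5708 + 9.9060
= 25.4765

E[X] = 25.4765


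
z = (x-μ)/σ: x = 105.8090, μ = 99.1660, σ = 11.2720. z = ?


z = (105.8090 - 99.1660)/11.2720
= 6.6430/11.2720
= 0.5893

z = 0.5893


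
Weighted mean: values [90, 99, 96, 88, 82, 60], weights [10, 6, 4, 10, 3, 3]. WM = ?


Numerator = 90*10 + 99*6 + 96*4 + 88*10 + 82*3 + 60*3 = 3184
Denominator = 10 + 6 + 4 + 10 + 3 + 3 = 36
WM = 3184/36 = 88.4444

WM = 88.4444


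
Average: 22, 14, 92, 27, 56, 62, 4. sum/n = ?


Sum = 22 + 14 + 92 + 27 + 56 + 62 + 4 = 277
n = 7
Mean = 277/7 = 39.5714

Mean = 39.5714


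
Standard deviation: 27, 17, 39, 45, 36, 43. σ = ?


Mean = 34.5000
Variance = 94.5833
SD = sqrt(94.5833) = 9.7254

SD = 9.7254


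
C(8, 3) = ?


C(8,3) = 8!/(3! × 5!)
= 40320/(6 × 120)
= 56

C(8,3) = 56


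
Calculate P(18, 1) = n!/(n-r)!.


P(18,1) = 18!/17!
= 6402373705728000/355687428096000
= 18

P(18,1) = 18


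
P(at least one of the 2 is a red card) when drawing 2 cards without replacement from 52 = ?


P(at least one) = 1 - P(none)
P(none) = (26/52) × (25/51) = 0.245098
P(at least one) = 1 - 0.245098 = 0.7549

P = 0.7549


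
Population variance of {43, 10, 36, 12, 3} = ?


Mean = 20.8000
Squared deviations: 492.8400, 116.6400, 231.0400, 77.4400, 316.8400
Sum = 1234.8000
Variance = 1234.8000/5 = 246.9600

Variance = 246.9600


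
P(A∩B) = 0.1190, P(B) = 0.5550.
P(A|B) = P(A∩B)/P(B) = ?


P(A|B) = 0.1190/0.5550 = 0.2144

P(A|B) = 0.2144


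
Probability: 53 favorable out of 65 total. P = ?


P = 53/65 = 0.8154

P = 0.8154


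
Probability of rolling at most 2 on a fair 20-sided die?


Favorable outcomes (roll ≤ 2): 2
Total outcomes = 20
P = 2/20 = 0.1000

P = 0.1000


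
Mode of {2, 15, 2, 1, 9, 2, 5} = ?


Frequencies: 1:1, 2:3, 5:1, 9:1, 15:1
Max frequency = 3
Mode = 2

Mode = 2


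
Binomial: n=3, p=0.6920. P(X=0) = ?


C(3,0) = 1
p^0 = 1.000000
(1-p)^3 = 0.029218
P = 1 * 1.000000 * 0.029218 = 0.0292

P(X=0) = 0.0292


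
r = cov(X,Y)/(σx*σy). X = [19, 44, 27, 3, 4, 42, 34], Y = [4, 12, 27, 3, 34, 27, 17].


Mean X = 24.7143, Mean Y = 17.7143
SD X = 15.562907, SD Y = 11.183078
Cov = 17.918367
r = 17.918367/(15.562907*11.183078) = 0.1030

r = 0.1030


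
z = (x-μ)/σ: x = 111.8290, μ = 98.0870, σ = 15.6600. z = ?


z = (111.8290 - 98.0870)/15.6600
= 13.7420/15.6600
= 0.8775

z = 0.8775


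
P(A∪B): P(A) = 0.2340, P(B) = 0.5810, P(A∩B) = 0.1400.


P(A∪B) = 0.2340 + 0.5810 - 0.1400
= 0.8150 - 0.1400
= 0.6750

P(A∪B) = 0.6750


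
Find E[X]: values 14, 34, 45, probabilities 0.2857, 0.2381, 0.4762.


E[X] = 14*0.2857 + 34*0.2381 + 45*0.4762
= 3.9998 + 8.0954 + 21.4290
= 33.5242

E[X] = 33.5242


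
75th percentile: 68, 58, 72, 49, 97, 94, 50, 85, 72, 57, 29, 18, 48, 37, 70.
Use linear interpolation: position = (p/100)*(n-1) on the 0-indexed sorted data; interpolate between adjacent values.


Sorted: 18, 29, 37, 48, 49, 50, 57, 58, 68, 70, 72, 72, 85, 94, 97
n = 15
Index = 75/100 * 14 = 10.5000
Lower = data[10] = 72, Upper = data[11] = 72
P75 = 72 + 0.5000*(0) = 72.0000

P75 = 72.0000


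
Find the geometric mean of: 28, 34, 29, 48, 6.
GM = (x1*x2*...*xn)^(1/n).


Product = 28 × 34 × 29 × 48 × 6 = 7951104
GM = 7951104^(1/5) = 23.9931

GM = 23.9931


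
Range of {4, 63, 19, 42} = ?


Max = 63, Min = 4
Range = 63 - 4 = 59

Range = 59


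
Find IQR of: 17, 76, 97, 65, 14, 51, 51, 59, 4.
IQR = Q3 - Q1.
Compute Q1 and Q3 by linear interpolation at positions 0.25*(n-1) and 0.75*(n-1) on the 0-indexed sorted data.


Sorted: 4, 14, 17, 51, 51, 59, 65, 76, 97
Q1 (25th %ile) = 17.0000
Q3 (75th %ile) = 65.0000
IQR = 65.0000 - 17.0000 = 48.0000

IQR = 48.0000


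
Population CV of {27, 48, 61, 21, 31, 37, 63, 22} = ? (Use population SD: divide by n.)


Mean = 38.7500
SD = 15.6744
CV = (15.6744/38.7500)*100 = 40.4501%

CV = 40.4501%


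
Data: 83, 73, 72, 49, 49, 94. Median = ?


Sorted: 49, 49, 72, 73, 83, 94
n = 6 (even)
Middle values: 72 and 73
Median = (72+73)/2 = 72.5000

Median = 72.5000


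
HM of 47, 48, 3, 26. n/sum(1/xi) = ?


Sum of reciprocals = 1/47 + 1/48 + 1/3 + 1/26 = 0.413905
HM = 4/0.413905 = 9.6641

HM = 9.6641


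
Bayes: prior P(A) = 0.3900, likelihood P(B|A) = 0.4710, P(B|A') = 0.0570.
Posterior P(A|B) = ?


P(B) = P(B|A)*P(A) + P(B|A')*P(A')
= 0.4710*0.3900 + 0.0570*0.6100
= 0.183690 + 0.034770 = 0.218460
P(A|B) = 0.183690/0.218460 = 0.8408

P(A|B) = 0.8408


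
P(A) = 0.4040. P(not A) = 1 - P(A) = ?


P(not A) = 1 - 0.4040 = 0.5960

P(not A) = 0.5960


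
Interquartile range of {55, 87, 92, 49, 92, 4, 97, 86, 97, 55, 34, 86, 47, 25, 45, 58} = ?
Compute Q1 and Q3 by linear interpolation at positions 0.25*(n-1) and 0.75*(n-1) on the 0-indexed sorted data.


Sorted: 4, 25, 34, 45, 47, 49, 55, 55, 58, 86, 86, 87, 92, 92, 97, 97
Q1 (25th %ile) = 46.5000
Q3 (75th %ile) = 88.2500
IQR = 88.2500 - 46.5000 = 41.7500

IQR = 41.7500


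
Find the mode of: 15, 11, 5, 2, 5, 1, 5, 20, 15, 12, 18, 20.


Frequencies: 1:1, 2:1, 5:3, 11:1, 12:1, 15:2, 18:1, 20:2
Max frequency = 3
Mode = 5

Mode = 5


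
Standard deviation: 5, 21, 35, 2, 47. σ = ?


Mean = 22.0000
Variance = 296.8000
SD = sqrt(296.8000) = 17.2279

SD = 17.2279


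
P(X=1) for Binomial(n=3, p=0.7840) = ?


C(3,1) = 3
p^1 = 0.784000
(1-p)^2 = 0.046656
P = 3 * 0.784000 * 0.046656 = 0.1097

P(X=1) = 0.1097


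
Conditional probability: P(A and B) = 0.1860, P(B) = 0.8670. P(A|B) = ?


P(A|B) = 0.1860/0.8670 = 0.2145

P(A|B) = 0.2145


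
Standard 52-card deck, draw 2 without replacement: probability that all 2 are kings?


P(all kings) = (4/52) × (3/51)
= 0.0045

P = 0.0045


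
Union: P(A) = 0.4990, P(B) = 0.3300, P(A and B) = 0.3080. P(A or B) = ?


P(A∪B) = 0.4990 + 0.3300 - 0.3080
= 0.8290 - 0.3080
= 0.5210

P(A∪B) = 0.5210


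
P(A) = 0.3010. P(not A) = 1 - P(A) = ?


P(not A) = 1 - 0.3010 = 0.6990

P(not A) = 0.6990


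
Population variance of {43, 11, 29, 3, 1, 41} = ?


Mean = 21.3333
Squared deviations: 469.4444, 106.7778, 58.7778, 336.1111, 413.4444, 386.7778
Sum = 1771.3333
Variance = 1771.3333/6 = 295.2222

Variance = 295.2222


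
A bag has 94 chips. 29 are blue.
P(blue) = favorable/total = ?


P = 29/94 = 0.3085

P = 0.3085


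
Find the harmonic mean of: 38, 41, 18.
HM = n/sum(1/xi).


Sum of reciprocals = 1/38 + 1/41 + 1/18 = 0.106262
HM = 3/0.106262 = 28.2322

HM = 28.2322


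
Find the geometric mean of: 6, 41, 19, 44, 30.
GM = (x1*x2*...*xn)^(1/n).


Product = 6 × 41 × 19 × 44 × 30 = 6169680
GM = 6169680^(1/5) = 22.8062

GM = 22.8062


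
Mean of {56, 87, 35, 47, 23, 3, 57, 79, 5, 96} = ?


Sum = 56 + 87 + 35 + 47 + 23 + 3 + 57 + 79 + 5 + 96 = 488
n = 10
Mean = 488/10 = 48.8000

Mean = 48.8000


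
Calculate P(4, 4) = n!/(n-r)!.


P(4,4) = 4!/0!
= 24/1
= 24

P(4,4) = 24


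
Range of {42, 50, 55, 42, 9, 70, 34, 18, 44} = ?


Max = 70, Min = 9
Range = 70 - 9 = 61

Range = 61


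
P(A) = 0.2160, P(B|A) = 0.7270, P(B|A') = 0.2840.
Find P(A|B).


P(B) = P(B|A)*P(A) + P(B|A')*P(A')
= 0.7270*0.2160 + 0.2840*0.7840
= 0.157032 + 0.222656 = 0.379688
P(A|B) = 0.157032/0.379688 = 0.4136

P(A|B) = 0.4136


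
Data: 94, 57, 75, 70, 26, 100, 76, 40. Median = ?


Sorted: 26, 40, 57, 70, 75, 76, 94, 100
n = 8 (even)
Middle values: 70 and 75
Median = (70+75)/2 = 72.5000

Median = 72.5000


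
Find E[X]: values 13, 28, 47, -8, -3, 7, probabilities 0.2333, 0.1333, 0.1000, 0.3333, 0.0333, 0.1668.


E[X] = 13*0.2333 + 28*0.1333 + 47*0.1000 - 8*0.3333 - 3*0.0333 + 7*0.1668
= 3.0329 + 3.7324 + 4.7000 - 2.6664 - 0.0999 + 1.1676
= 9.8666

E[X] = 9.8666


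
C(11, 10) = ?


C(11,10) = 11!/(10! × 1!)
= 39916800/(3628800 × 1)
= 11

C(11,10) = 11


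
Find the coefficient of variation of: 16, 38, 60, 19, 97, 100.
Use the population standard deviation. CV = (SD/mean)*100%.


Mean = 55.0000
SD = 33.9608
CV = (33.9608/55.0000)*100 = 61.7468%

CV = 61.7468%


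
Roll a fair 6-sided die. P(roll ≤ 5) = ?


Favorable outcomes (roll ≤ 5): 5
Total outcomes = 6
P = 5/6 = 0.8333

P = 0.8333


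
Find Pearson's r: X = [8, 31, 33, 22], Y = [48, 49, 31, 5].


Mean X = 23.5000, Mean Y = 33.2500
SD X = 9.861541, SD Y = 17.809759
Cov = -22.375000
r = -22.375000/(9.861541*17.809759) = -0.1274

r = -0.1274


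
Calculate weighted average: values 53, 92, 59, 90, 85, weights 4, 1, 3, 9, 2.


Numerator = 53*4 + 92*1 + 59*3 + 90*9 + 85*2 = 1461
Denominator = 4 + 1 + 3 + 9 + 2 = 19
WM = 1461/19 = 76.8947

WM = 76.8947


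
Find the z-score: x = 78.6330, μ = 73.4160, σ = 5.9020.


z = (78.6330 - 73.4160)/5.9020
= 5.2170/5.9020
= 0.8839

z = 0.8839


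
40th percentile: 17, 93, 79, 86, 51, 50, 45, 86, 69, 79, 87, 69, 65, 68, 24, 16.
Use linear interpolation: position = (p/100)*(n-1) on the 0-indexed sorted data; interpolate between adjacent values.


Sorted: 16, 17, 24, 45, 50, 51, 65, 68, 69, 69, 79, 79, 86, 86, 87, 93
n = 16
Index = 40/100 * 15 = 6.0000
Lower = data[6] = 65, Upper = data[7] = 68
P40 = 65 + 0*(3) = 65.0000

P40 = 65.0000


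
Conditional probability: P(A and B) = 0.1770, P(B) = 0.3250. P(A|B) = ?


P(A|B) = 0.1770/0.3250 = 0.5446

P(A|B) = 0.5446


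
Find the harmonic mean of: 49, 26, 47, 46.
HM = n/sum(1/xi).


Sum of reciprocals = 1/49 + 1/26 + 1/47 + 1/46 = 0.101885
HM = 4/0.101885 = 39.2598

HM = 39.2598


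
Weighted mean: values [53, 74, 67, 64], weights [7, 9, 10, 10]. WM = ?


Numerator = 53*7 + 74*9 + 67*10 + 64*10 = 2347
Denominator = 7 + 9 + 10 + 10 = 36
WM = 2347/36 = 65.1944

WM = 65.1944


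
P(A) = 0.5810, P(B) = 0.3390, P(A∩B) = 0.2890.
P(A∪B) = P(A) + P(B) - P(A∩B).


P(A∪B) = 0.5810 + 0.3390 - 0.2890
= 0.9200 - 0.2890
= 0.6310

P(A∪B) = 0.6310


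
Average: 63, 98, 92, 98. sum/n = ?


Sum = 63 + 98 + 92 + 98 = 351
n = 4
Mean = 351/4 = 87.7500

Mean = 87.7500


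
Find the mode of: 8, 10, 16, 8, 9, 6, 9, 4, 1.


Frequencies: 1:1, 4:1, 6:1, 8:2, 9:2, 10:1, 16:1
Max frequency = 2
Mode = 8, 9

Mode = 8, 9


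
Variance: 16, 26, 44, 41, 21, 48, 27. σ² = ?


Mean = 31.8571
Squared deviations: 251.4490, 34.3061, 147.4490, 83.5918, 117.8776, 260.5918, 23.5918
Sum = 918.8571
Variance = 918.8571/7 = 131.2653

Variance = 131.2653


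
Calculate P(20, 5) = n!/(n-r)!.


P(20,5) = 20!/15!
= 2432902008176640000/1307674368000
= 1860480

P(20,5) = 1860480


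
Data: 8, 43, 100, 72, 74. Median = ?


Sorted: 8, 43, 72, 74, 100
n = 5 (odd)
Middle value = 72

Median = 72


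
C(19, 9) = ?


C(19,9) = 19!/(9! × 10!)
= 121645100408832000/(362880 × 3628800)
= 92378

C(19,9) = 92378


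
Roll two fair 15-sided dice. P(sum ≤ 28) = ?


Total outcomes = 15×15 = 225
Favorable (sum ≤ 28): 222
P = 222/225 = 0.9867

P = 0.9867


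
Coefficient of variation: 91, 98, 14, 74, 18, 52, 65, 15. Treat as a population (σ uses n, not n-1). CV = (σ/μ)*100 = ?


Mean = 53.3750
SD = 32.1012
CV = (32.1012/53.3750)*100 = 60.1427%

CV = 60.1427%


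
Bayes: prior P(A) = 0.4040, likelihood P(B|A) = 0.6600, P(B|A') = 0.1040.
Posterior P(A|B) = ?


P(B) = P(B|A)*P(A) + P(B|A')*P(A')
= 0.6600*0.4040 + 0.1040*0.5960
= 0.266640 + 0.061984 = 0.328624
P(A|B) = 0.266640/0.328624 = 0.8114

P(A|B) = 0.8114


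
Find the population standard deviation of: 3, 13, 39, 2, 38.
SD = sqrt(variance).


Mean = 19.0000
Variance = 268.4000
SD = sqrt(268.4000) = 16.3829

SD = 16.3829


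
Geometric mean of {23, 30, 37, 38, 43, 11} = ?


Product = 23 × 30 × 37 × 38 × 43 × 11 = 458876220
GM = 458876220^(1/6) = 27.7726

GM = 27.7726


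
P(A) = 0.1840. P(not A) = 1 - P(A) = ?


P(not A) = 1 - 0.1840 = 0.8160

P(not A) = 0.8160


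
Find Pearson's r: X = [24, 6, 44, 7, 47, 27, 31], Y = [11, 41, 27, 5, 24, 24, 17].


Mean X = 26.5714, Mean Y = 21.2857
SD X = 14.898295, SD Y = 10.859022
Cov = 10.979592
r = 10.979592/(14.898295*10.859022) = 0.0679

r = 0.0679


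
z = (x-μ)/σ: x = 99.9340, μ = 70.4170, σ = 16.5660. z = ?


z = (99.9340 - 70.4170)/16.5660
= 29.5170/16.5660
= 1.7818

z = 1.7818


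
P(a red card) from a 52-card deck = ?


26 red cards in 52 cards
P = 26/52 = 0.5000

P = 0.5000


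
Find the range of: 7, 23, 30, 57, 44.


Max = 57, Min = 7
Range = 57 - 7 = 50

Range = 50


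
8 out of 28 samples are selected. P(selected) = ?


P = 8/28 = 0.2857

P = 0.2857


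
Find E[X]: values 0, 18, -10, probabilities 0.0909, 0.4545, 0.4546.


E[X] = 0*0.0909 + 18*0.4545 - 10*0.4546
= 0 + 8.1810 - 4.5460
= 3.6350

E[X] = 3.6350


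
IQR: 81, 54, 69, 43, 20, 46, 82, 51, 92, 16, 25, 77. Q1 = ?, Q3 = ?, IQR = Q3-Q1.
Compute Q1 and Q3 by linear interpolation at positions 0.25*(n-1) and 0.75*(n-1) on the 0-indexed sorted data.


Sorted: 16, 20, 25, 43, 46, 51, 54, 69, 77, 81, 82, 92
Q1 (25th %ile) = 38.5000
Q3 (75th %ile) = 78.0000
IQR = 78.0000 - 38.5000 = 39.5000

IQR = 39.5000


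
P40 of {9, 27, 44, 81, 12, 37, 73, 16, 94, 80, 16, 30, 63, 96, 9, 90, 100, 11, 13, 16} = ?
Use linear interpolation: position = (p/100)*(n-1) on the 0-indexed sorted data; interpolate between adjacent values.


Sorted: 9, 9, 11, 12, 13, 16, 16, 16, 27, 30, 37, 44, 63, 73, 80, 81, 90, 94, 96, 100
n = 20
Index = 40/100 * 19 = 7.6000
Lower = data[7] = 16, Upper = data[8] = 27
P40 = 16 + 0.6000*(11) = 22.6000

P40 = 22.6000


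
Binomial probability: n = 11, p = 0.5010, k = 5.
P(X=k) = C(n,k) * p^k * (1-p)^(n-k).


C(11,5) = 462
p^5 = 0.031564
(1-p)^6 = 0.015438
P = 462 * 0.031564 * 0.015438 = 0.2251

P(X=5) = 0.2251


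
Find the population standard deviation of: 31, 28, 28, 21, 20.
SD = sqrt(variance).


Mean = 25.6000
Variance = 18.6400
SD = sqrt(18.6400) = 4.3174

SD = 4.3174


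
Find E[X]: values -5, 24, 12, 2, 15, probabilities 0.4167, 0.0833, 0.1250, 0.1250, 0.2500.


E[X] = -5*0.4167 + 24*0.0833 + 12*0.1250 + 2*0.1250 + 15*0.2500
= -2.0835 + 1.9992 + 1.5000 + 0.2500 + 3.7500
= 5.4157

E[X] = 5.4157


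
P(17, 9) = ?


P(17,9) = 17!/8!
= 355687428096000/40320
= 8821612800

P(17,9) = 8821612800


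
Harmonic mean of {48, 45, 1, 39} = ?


Sum of reciprocals = 1/48 + 1/45 + 1/1 + 1/39 = 1.068697
HM = 4/1.068697 = 3.7429

HM = 3.7429


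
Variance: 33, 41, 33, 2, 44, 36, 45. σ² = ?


Mean = 33.4286
Squared deviations: 0.1837, 57.3265, 0.1837, 987.7551, 111.7551, 6.6122, 133.8980
Sum = 1297.7143
Variance = 1297.7143/7 = 185.3878

Variance = 185.3878


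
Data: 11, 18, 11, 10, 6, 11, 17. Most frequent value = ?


Frequencies: 6:1, 10:1, 11:3, 17:1, 18:1
Max frequency = 3
Mode = 11

Mode = 11


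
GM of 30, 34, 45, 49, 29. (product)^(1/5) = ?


Product = 30 × 34 × 45 × 49 × 29 = 65223900
GM = 65223900^(1/5) = 36.5495

GM = 36.5495


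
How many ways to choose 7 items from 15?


C(15,7) = 15!/(7! × 8!)
= 1307674368000/(5040 × 40320)
= 6435

C(15,7) = 6435


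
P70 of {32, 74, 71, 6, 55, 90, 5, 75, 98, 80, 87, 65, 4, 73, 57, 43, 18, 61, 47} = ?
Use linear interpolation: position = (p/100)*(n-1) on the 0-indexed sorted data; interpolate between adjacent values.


Sorted: 4, 5, 6, 18, 32, 43, 47, 55, 57, 61, 65, 71, 73, 74, 75, 80, 87, 90, 98
n = 19
Index = 70/100 * 18 = 12.6000
Lower = data[12] = 73, Upper = data[13] = 74
P70 = 73 + 0.6000*(1) = 73.6000

P70 = 73.6000


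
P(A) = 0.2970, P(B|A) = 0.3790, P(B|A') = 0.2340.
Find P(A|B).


P(B) = P(B|A)*P(A) + P(B|A')*P(A')
= 0.3790*0.2970 + 0.2340*0.7030
= 0.112563 + 0.164502 = 0.277065
P(A|B) = 0.112563/0.277065 = 0.4063

P(A|B) = 0.4063


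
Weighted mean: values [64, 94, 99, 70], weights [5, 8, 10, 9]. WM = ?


Numerator = 64*5 + 94*8 + 99*10 + 70*9 = 2692
Denominator = 5 + 8 + 10 + 9 = 32
WM = 2692/32 = 84.1250

WM = 84.1250


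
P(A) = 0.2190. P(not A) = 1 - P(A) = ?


P(not A) = 1 - 0.2190 = 0.7810

P(not A) = 0.7810


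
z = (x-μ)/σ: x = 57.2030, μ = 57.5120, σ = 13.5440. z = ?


z = (57.2030 - 57.5120)/13.5440
= -0.3090/13.5440
= -0.0228

z = -0.0228


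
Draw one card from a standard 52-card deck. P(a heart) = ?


13 hearts in 52 cards
P = 13/52 = 0.2500

P = 0.2500


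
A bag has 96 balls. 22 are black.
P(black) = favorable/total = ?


P = 22/96 = 0.2292

P = 0.2292


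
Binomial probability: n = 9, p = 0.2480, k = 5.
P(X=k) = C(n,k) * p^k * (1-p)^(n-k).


C(9,5) = 126
p^5 = 0.000938
(1-p)^4 = 0.319795
P = 126 * 0.000938 * 0.319795 = 0.0378

P(X=5) = 0.0378


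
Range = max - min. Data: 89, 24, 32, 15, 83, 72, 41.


Max = 89, Min = 15
Range = 89 - 15 = 74

Range = 74


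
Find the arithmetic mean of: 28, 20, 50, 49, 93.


Sum = 28 + 20 + 50 + 49 + 93 = 240
n = 5
Mean = 240/5 = 48.0000

Mean = 48.0000


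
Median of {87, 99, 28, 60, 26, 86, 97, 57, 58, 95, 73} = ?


Sorted: 26, 28, 57, 58, 60, 73, 86, 87, 95, 97, 99
n = 11 (odd)
Middle value = 73

Median = 73


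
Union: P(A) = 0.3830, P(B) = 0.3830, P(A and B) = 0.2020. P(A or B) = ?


P(A∪B) = 0.3830 + 0.3830 - 0.2020
= 0.7660 - 0.2020
= 0.5640

P(A∪B) = 0.5640


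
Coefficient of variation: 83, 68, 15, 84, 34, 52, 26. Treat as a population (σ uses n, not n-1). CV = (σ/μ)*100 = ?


Mean = 51.7143
SD = 25.6611
CV = (25.6611/51.7143)*100 = 49.6208%

CV = 49.6208%


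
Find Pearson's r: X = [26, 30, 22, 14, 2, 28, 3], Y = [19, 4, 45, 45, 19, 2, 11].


Mean X = 17.8571, Mean Y = 20.7143
SD X = 10.828911, SD Y = 16.515917
Cov = -32.612245
r = -32.612245/(10.828911*16.515917) = -0.1823

r = -0.1823


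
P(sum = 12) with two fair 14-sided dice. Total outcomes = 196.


Total outcomes = 14×14 = 196
Favorable (sum = 12): 11
P = 11/196 = 0.0561

P = 0.0561


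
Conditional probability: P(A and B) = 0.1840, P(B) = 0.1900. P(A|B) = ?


P(A|B) = 0.1840/0.1900 = 0.9684

P(A|B) = 0.9684


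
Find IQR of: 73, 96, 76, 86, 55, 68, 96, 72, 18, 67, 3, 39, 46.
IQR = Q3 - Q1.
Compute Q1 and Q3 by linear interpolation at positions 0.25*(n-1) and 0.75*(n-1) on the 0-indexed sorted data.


Sorted: 3, 18, 39, 46, 55, 67, 68, 72, 73, 76, 86, 96, 96
Q1 (25th %ile) = 46.0000
Q3 (75th %ile) = 76.0000
IQR = 76.0000 - 46.0000 = 30.0000

IQR = 30.0000


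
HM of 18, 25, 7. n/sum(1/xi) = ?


Sum of reciprocals = 1/18 + 1/25 + 1/7 = 0.238413
HM = 3/0.238413 = 12.5832

HM = 12.5832


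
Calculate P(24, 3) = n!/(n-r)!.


P(24,3) = 24!/21!
= 620448401733239439360000/51090942171709440000
= 12144

P(24,3) = 12144


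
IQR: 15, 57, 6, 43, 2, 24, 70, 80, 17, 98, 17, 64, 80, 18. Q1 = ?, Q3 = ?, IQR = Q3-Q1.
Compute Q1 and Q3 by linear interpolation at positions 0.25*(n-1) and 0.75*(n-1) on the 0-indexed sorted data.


Sorted: 2, 6, 15, 17, 17, 18, 24, 43, 57, 64, 70, 80, 80, 98
Q1 (25th %ile) = 17.0000
Q3 (75th %ile) = 68.5000
IQR = 68.5000 - 17.0000 = 51.5000

IQR = 51.5000


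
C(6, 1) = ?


C(6,1) = 6!/(1! × 5!)
= 720/(1 × 120)
= 6

C(6,1) = 6


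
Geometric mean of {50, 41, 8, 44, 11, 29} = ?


Product = 50 × 41 × 8 × 44 × 11 × 29 = 230190400
GM = 230190400^(1/6) = 24.7560

GM = 24.7560


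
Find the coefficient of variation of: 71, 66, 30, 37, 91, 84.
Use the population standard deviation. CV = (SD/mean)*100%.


Mean = 63.1667
SD = 22.5936
CV = (22.5936/63.1667)*100 = 35.7683%

CV = 35.7683%


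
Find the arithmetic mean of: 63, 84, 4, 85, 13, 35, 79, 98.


Sum = 63 + 84 + 4 + 85 + 13 + 35 + 79 + 98 = 461
n = 8
Mean = 461/8 = 57.6250

Mean = 57.6250


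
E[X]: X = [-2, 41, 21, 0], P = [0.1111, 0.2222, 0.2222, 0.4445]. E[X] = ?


E[X] = -2*0.1111 + 41*0.2222 + 21*0.2222 + 0*0.4445
= -0.2222 + 9.1102 + 4.6662 + 0
= 13.5542

E[X] = 13.5542


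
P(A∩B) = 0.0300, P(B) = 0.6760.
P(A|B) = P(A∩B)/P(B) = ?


P(A|B) = 0.0300/0.6760 = 0.0444

P(A|B) = 0.0444


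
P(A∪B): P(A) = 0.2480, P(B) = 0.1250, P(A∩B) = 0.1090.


P(A∪B) = 0.2480 + 0.1250 - 0.1090
= 0.3730 - 0.1090
= 0.2640

P(A∪B) = 0.2640


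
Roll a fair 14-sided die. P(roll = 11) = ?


Favorable outcomes (roll = 11): 1
Total outcomes = 14
P = 1/14 = 0.0714

P = 0.0714


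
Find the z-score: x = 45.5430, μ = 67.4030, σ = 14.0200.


z = (45.5430 - 67.4030)/14.0200
= -21.8600/14.0200
= -1.5592

z = -1.5592


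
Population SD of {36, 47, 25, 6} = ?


Mean = 28.5000
Variance = 229.2500
SD = sqrt(229.2500) = 15.1410

SD = 15.1410


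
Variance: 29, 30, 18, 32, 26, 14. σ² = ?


Mean = 24.8333
Squared deviations: 17.3611, 26.6944, 46.6944, 51.3611, 1.3611, 117.3611
Sum = 260.8333
Variance = 260.8333/6 = 43.4722

Variance = 43.4722


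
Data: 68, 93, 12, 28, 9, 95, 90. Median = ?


Sorted: 9, 12, 28, 68, 90, 93, 95
n = 7 (odd)
Middle value = 68

Median = 68


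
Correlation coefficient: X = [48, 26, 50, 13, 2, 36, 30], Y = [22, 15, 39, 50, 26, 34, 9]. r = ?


Mean X = 29.2857, Mean Y = 27.8571
SD X = 16.236769, SD Y = 13.152171
Cov = -16.959184
r = -16.959184/(16.236769*13.152171) = -0.0794

r = -0.0794


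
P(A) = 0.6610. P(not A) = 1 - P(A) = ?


P(not A) = 1 - 0.6610 = 0.3390

P(not A) = 0.3390


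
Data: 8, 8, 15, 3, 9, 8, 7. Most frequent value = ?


Frequencies: 3:1, 7:1, 8:3, 9:1, 15:1
Max frequency = 3
Mode = 8

Mode = 8


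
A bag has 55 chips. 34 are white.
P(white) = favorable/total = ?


P = 34/55 = 0.6182

P = 0.6182


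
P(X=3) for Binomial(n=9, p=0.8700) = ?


C(9,3) = 84
p^3 = 0.658503
(1-p)^6 = 4.826809e-06
P = 84 * 0.658503 * 4.826809e-06 = 0.0003

P(X=3) = 0.0003


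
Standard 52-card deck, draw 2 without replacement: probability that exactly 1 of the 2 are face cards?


Hypergeometric: P(X=1) = C(12,1)·C(40,1) / C(52,2)
= 12 × 40 / 1326
= 480/1326 = 0.3620

P = 0.3620


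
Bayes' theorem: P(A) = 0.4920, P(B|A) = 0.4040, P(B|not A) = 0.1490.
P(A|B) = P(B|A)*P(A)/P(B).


P(B) = P(B|A)*P(A) + P(B|A')*P(A')
= 0.4040*0.4920 + 0.1490*0.5080
= 0.198768 + 0.075692 = 0.274460
P(A|B) = 0.198768/0.274460 = 0.7242

P(A|B) = 0.7242


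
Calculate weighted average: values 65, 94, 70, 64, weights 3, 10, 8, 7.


Numerator = 65*3 + 94*10 + 70*8 + 64*7 = 2143
Denominator = 3 + 10 + 8 + 7 = 28
WM = 2143/28 = 76.5357

WM = 76.5357


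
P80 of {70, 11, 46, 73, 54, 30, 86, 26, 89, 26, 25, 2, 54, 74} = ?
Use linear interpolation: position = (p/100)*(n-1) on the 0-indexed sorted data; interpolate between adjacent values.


Sorted: 2, 11, 25, 26, 26, 30, 46, 54, 54, 70, 73, 74, 86, 89
n = 14
Index = 80/100 * 13 = 10.4000
Lower = data[10] = 73, Upper = data[11] = 74
P80 = 73 + 0.4000*(1) = 73.4000

P80 = 73.4000


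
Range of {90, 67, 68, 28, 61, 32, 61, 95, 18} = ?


Max = 95, Min = 18
Range = 95 - 18 = 77

Range = 77


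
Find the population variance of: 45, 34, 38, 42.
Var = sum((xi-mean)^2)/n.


Mean = 39.7500
Squared deviations: 27.5625, 33.0625, 3.0625, 5.0625
Sum = 68.7500
Variance = 68.7500/4 = 17.1875

Variance = 17.1875


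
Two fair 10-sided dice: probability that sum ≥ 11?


Total outcomes = 10×10 = 100
Favorable (sum ≥ 11): 55
P = 55/100 = 0.5500

P = 0.5500


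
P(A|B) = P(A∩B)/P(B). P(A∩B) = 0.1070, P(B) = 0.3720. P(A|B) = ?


P(A|B) = 0.1070/0.3720 = 0.2876

P(A|B) = 0.2876


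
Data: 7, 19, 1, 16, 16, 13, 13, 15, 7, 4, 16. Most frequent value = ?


Frequencies: 1:1, 4:1, 7:2, 13:2, 15:1, 16:3, 19:1
Max frequency = 3
Mode = 16

Mode = 16


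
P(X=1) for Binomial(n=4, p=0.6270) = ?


C(4,1) = 4
p^1 = 0.627000
(1-p)^3 = 0.051895
P = 4 * 0.627000 * 0.051895 = 0.1302

P(X=1) = 0.1302


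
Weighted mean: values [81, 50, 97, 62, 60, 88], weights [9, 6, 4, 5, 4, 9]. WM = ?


Numerator = 81*9 + 50*6 + 97*4 + 62*5 + 60*4 + 88*9 = 2759
Denominator = 9 + 6 + 4 + 5 + 4 + 9 = 37
WM = 2759/37 = 74.5676

WM = 74.5676


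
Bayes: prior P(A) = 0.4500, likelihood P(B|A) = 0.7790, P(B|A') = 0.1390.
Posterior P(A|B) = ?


P(B) = P(B|A)*P(A) + P(B|A')*P(A')
= 0.7790*0.4500 + 0.1390*0.5500
= 0.350550 + 0.076450 = 0.427000
P(A|B) = 0.350550/0.427000 = 0.8210

P(A|B) = 0.8210


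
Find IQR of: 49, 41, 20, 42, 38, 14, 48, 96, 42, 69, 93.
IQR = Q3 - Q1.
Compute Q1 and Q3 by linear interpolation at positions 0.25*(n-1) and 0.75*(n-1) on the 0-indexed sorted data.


Sorted: 14, 20, 38, 41, 42, 42, 48, 49, 69, 93, 96
Q1 (25th %ile) = 39.5000
Q3 (75th %ile) = 59.0000
IQR = 59.0000 - 39.5000 = 19.5000

IQR = 19.5000


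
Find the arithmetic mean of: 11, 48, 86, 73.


Sum = 11 + 48 + 86 + 73 = 218
n = 4
Mean = 218/4 = 54.5000

Mean = 54.5000


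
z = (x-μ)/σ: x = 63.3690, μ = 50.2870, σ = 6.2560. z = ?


z = (63.3690 - 50.2870)/6.2560
= 13.0820/6.2560
= 2.0911

z = 2.0911


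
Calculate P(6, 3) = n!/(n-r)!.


P(6,3) = 6!/3!
= 720/6
= 120

P(6,3) = 120


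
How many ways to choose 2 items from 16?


C(16,2) = 16!/(2! × 14!)
= 20922789888000/(2 × 87178291200)
= 120

C(16,2) = 120


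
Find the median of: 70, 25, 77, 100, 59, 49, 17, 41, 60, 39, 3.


Sorted: 3, 17, 25, 39, 41, 49, 59, 60, 70, 77, 100
n = 11 (odd)
Middle value = 49

Median = 49


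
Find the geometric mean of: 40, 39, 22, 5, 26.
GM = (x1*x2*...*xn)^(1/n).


Product = 40 × 39 × 22 × 5 × 26 = 4461600
GM = 4461600^(1/5) = 21.3746

GM = 21.3746


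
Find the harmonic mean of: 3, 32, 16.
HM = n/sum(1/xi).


Sum of reciprocals = 1/3 + 1/32 + 1/16 = 0.427083
HM = 3/0.427083 = 7.0244

HM = 7.0244


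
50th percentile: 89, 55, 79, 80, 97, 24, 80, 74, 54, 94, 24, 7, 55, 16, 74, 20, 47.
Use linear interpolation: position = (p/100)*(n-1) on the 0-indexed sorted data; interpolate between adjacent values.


Sorted: 7, 16, 20, 24, 24, 47, 54, 55, 55, 74, 74, 79, 80, 80, 89, 94, 97
n = 17
Index = 50/100 * 16 = 8.0000
Lower = data[8] = 55, Upper = data[9] = 74
P50 = 55 + 0*(19) = 55.0000

P50 = 55.0000
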